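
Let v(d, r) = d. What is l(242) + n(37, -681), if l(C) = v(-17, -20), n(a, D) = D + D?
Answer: -1379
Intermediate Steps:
n(a, D) = 2*D
l(C) = -17
l(242) + n(37, -681) = -17 + 2*(-681) = -17 - 1362 = -1379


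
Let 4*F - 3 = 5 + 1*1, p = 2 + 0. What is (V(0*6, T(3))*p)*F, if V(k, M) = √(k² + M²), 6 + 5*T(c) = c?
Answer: 27/10 ≈ 2.7000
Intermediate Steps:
p = 2
T(c) = -6/5 + c/5
F = 9/4 (F = ¾ + (5 + 1*1)/4 = ¾ + (5 + 1)/4 = ¾ + (¼)*6 = ¾ + 3/2 = 9/4 ≈ 2.2500)
V(k, M) = √(M² + k²)
(V(0*6, T(3))*p)*F = (√((-6/5 + (⅕)*3)² + (0*6)²)*2)*(9/4) = (√((-6/5 + ⅗)² + 0²)*2)*(9/4) = (√((-⅗)² + 0)*2)*(9/4) = (√(9/25 + 0)*2)*(9/4) = (√(9/25)*2)*(9/4) = ((⅗)*2)*(9/4) = (6/5)*(9/4) = 27/10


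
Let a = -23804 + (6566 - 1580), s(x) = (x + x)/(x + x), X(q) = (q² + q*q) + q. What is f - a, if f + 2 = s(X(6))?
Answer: 18817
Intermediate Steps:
X(q) = q + 2*q² (X(q) = (q² + q²) + q = 2*q² + q = q + 2*q²)
s(x) = 1 (s(x) = (2*x)/((2*x)) = (2*x)*(1/(2*x)) = 1)
f = -1 (f = -2 + 1 = -1)
a = -18818 (a = -23804 + 4986 = -18818)
f - a = -1 - 1*(-18818) = -1 + 18818 = 18817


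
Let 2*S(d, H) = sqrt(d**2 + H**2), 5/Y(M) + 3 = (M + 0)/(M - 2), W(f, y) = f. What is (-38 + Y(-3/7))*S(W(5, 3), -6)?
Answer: -1909*sqrt(61)/96 ≈ -155.31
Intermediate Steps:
Y(M) = 5/(-3 + M/(-2 + M)) (Y(M) = 5/(-3 + (M + 0)/(M - 2)) = 5/(-3 + M/(-2 + M)))
S(d, H) = sqrt(H**2 + d**2)/2 (S(d, H) = sqrt(d**2 + H**2)/2 = sqrt(H**2 + d**2)/2)
(-38 + Y(-3/7))*S(W(5, 3), -6) = (-38 + 5*(2 - (-3)/7)/(2*(-3 - 3/7)))*(sqrt((-6)**2 + 5**2)/2) = (-38 + 5*(2 - (-3)/7)/(2*(-3 - 3*1/7)))*(sqrt(36 + 25)/2) = (-38 + 5*(2 - 1*(-3/7))/(2*(-3 - 3/7)))*(sqrt(61)/2) = (-38 + 5*(2 + 3/7)/(2*(-24/7)))*(sqrt(61)/2) = (-38 + (5/2)*(-7/24)*(17/7))*(sqrt(61)/2) = (-38 - 85/48)*(sqrt(61)/2) = -1909*sqrt(61)/96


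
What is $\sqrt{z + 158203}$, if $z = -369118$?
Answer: $3 i \sqrt{23435} \approx 459.25 i$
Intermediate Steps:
$\sqrt{z + 158203} = \sqrt{-369118 + 158203} = \sqrt{-210915} = 3 i \sqrt{23435}$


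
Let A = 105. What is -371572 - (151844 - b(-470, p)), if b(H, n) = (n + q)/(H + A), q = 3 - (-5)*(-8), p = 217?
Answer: -38209404/73 ≈ -5.2342e+5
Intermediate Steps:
q = -37 (q = 3 - 5*8 = 3 - 40 = -37)
b(H, n) = (-37 + n)/(105 + H) (b(H, n) = (n - 37)/(H + 105) = (-37 + n)/(105 + H))
-371572 - (151844 - b(-470, p)) = -371572 - (151844 - (-37 + 217)/(105 - 470)) = -371572 - (151844 - 180/(-365)) = -371572 - (151844 - (-1)*180/365) = -371572 - (151844 - 1*(-36/73)) = -371572 - (151844 + 36/73) = -371572 - 1*11084648/73 = -371572 - 11084648/73 = -38209404/73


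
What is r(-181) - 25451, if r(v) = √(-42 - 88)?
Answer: -25451 + I*√130 ≈ -25451.0 + 11.402*I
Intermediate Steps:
r(v) = I*√130 (r(v) = √(-130) = I*√130)
r(-181) - 25451 = I*√130 - 25451 = -25451 + I*√130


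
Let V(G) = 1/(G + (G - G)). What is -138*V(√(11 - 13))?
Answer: 69*I*√2 ≈ 97.581*I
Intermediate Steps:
V(G) = 1/G (V(G) = 1/(G + 0) = 1/G)
-138*V(√(11 - 13)) = -138/√(11 - 13) = -138*(-I*√2/2) = -(-69)*I*√2 = 69*I*√2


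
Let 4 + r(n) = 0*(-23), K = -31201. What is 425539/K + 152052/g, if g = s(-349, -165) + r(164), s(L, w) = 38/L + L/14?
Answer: -566839282175/107968397 ≈ -5250.0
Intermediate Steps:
s(L, w) = 38/L + L/14 (s(L, w) = 38/L + L*(1/14) = 38/L + L/14)
r(n) = -4 (r(n) = -4 + 0*(-23) = -4 + 0 = -4)
g = -141877/4886 (g = (38/(-349) + (1/14)*(-349)) - 4 = (38*(-1/349) - 349/14) - 4 = (-38/349 - 349/14) - 4 = -122333/4886 - 4 = -141877/4886 ≈ -29.037)
425539/K + 152052/g = 425539/(-31201) + 152052/(-141877/4886) = 425539*(-1/31201) + 152052*(-4886/141877) = -10379/761 - 742926072/141877 = -566839282175/107968397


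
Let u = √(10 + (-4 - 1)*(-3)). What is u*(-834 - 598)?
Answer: -7160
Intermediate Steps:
u = 5 (u = √(10 - 5*(-3)) = √(10 + 15) = √25 = 5)
u*(-834 - 598) = 5*(-834 - 598) = 5*(-1432) = -7160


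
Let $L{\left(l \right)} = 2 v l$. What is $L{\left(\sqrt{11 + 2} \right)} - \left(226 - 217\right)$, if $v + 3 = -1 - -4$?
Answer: $-9$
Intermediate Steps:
$v = 0$ ($v = -3 - -3 = -3 + \left(-1 + 4\right) = -3 + 3 = 0$)
$L{\left(l \right)} = 0$ ($L{\left(l \right)} = 2 \cdot 0 l = 0 l = 0$)
$L{\left(\sqrt{11 + 2} \right)} - \left(226 - 217\right) = 0 - \left(226 - 217\right) = 0 - 9 = -9$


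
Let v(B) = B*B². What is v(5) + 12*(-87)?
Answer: -919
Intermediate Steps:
v(B) = B³
v(5) + 12*(-87) = 5³ + 12*(-87) = 125 - 1044 = -919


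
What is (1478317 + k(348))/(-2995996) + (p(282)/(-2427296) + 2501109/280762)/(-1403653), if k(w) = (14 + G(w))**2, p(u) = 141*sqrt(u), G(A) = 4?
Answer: -291364354308093095/590349662346980828 + 141*sqrt(282)/3407081312288 ≈ -0.49355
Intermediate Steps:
k(w) = 324 (k(w) = (14 + 4)**2 = 18**2 = 324)
(1478317 + k(348))/(-2995996) + (p(282)/(-2427296) + 2501109/280762)/(-1403653) = (1478317 + 324)/(-2995996) + ((141*sqrt(282))/(-2427296) + 2501109/280762)/(-1403653) = 1478641*(-1/2995996) + ((141*sqrt(282))*(-1/2427296) + 2501109*(1/280762))*(-1/1403653) = -1478641/2995996 + (-141*sqrt(282)/2427296 + 2501109/280762)*(-1/1403653) = -1478641/2995996 + (2501109/280762 - 141*sqrt(282)/2427296)*(-1/1403653) = -1478641/2995996 + (-2501109/394092423586 + 141*sqrt(282)/3407081312288) = -291364354308093095/590349662346980828 + 141*sqrt(282)/3407081312288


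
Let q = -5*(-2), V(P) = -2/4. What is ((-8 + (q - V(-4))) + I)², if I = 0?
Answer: 25/4 ≈ 6.2500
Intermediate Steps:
V(P) = -½ (V(P) = -2*¼ = -½)
q = 10
((-8 + (q - V(-4))) + I)² = ((-8 + (10 - 1*(-½))) + 0)² = ((-8 + (10 + ½)) + 0)² = ((-8 + 21/2) + 0)² = (5/2 + 0)² = (5/2)² = 25/4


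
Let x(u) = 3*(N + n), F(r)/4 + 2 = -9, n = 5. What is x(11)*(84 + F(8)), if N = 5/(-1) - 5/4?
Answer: -150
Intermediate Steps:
F(r) = -44 (F(r) = -8 + 4*(-9) = -8 - 36 = -44)
N = -25/4 (N = 5*(-1) - 5*1/4 = -5 - 5/4 = -25/4 ≈ -6.2500)
x(u) = -15/4 (x(u) = 3*(-25/4 + 5) = 3*(-5/4) = -15/4)
x(11)*(84 + F(8)) = -15*(84 - 44)/4 = -15/4*40 = -150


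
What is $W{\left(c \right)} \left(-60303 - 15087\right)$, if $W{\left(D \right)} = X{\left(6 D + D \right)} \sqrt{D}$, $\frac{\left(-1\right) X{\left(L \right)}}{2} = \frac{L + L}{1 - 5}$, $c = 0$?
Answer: $0$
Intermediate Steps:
$X{\left(L \right)} = L$ ($X{\left(L \right)} = - 2 \frac{L + L}{1 - 5} = - 2 \frac{2 L}{-4} = - 2 \cdot 2 L \left(- \frac{1}{4}\right) = - 2 \left(- \frac{L}{2}\right) = L$)
$W{\left(D \right)} = 7 D^{\frac{3}{2}}$ ($W{\left(D \right)} = \left(6 D + D\right) \sqrt{D} = 7 D \sqrt{D} = 7 D^{\frac{3}{2}}$)
$W{\left(c \right)} \left(-60303 - 15087\right) = 7 \cdot 0^{\frac{3}{2}} \left(-60303 - 15087\right) = 7 \cdot 0 \left(-75390\right) = 0 \left(-75390\right) = 0$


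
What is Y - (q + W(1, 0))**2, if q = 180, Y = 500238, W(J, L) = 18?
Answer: 461034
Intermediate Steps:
Y - (q + W(1, 0))**2 = 500238 - (180 + 18)**2 = 500238 - 1*198**2 = 500238 - 1*39204 = 500238 - 39204 = 461034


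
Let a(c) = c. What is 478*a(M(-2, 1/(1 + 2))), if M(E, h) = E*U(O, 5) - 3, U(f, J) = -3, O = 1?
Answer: 1434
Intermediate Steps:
M(E, h) = -3 - 3*E (M(E, h) = E*(-3) - 3 = -3*E - 3 = -3 - 3*E)
478*a(M(-2, 1/(1 + 2))) = 478*(-3 - 3*(-2)) = 478*(-3 + 6) = 478*3 = 1434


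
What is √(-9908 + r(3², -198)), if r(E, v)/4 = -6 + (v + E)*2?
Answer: 2*I*√2861 ≈ 106.98*I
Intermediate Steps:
r(E, v) = -24 + 8*E + 8*v (r(E, v) = 4*(-6 + (v + E)*2) = 4*(-6 + (E + v)*2) = 4*(-6 + (2*E + 2*v)) = 4*(-6 + 2*E + 2*v) = -24 + 8*E + 8*v)
√(-9908 + r(3², -198)) = √(-9908 + (-24 + 8*3² + 8*(-198))) = √(-9908 + (-24 + 8*9 - 1584)) = √(-9908 + (-24 + 72 - 1584)) = √(-9908 - 1536) = √(-11444) = 2*I*√2861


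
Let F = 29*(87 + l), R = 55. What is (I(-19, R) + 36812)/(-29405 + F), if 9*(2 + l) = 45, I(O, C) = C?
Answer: -36867/26795 ≈ -1.3759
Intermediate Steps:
l = 3 (l = -2 + (1/9)*45 = -2 + 5 = 3)
F = 2610 (F = 29*(87 + 3) = 29*90 = 2610)
(I(-19, R) + 36812)/(-29405 + F) = (55 + 36812)/(-29405 + 2610) = 36867/(-26795) = 36867*(-1/26795) = -36867/26795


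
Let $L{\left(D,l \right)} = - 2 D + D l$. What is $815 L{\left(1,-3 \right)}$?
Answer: $-4075$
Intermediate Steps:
$815 L{\left(1,-3 \right)} = 815 \cdot 1 \left(-2 - 3\right) = 815 \cdot 1 \left(-5\right) = 815 \left(-5\right) = -4075$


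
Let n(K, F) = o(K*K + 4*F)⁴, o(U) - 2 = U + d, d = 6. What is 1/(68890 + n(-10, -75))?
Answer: 1/1359023386 ≈ 7.3582e-10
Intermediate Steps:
o(U) = 8 + U (o(U) = 2 + (U + 6) = 2 + (6 + U) = 8 + U)
n(K, F) = (8 + K² + 4*F)⁴ (n(K, F) = (8 + (K*K + 4*F))⁴ = (8 + (K² + 4*F))⁴ = (8 + K² + 4*F)⁴)
1/(68890 + n(-10, -75)) = 1/(68890 + (8 + (-10)² + 4*(-75))⁴) = 1/(68890 + (8 + 100 - 300)⁴) = 1/(68890 + (-192)⁴) = 1/(68890 + 1358954496) = 1/1359023386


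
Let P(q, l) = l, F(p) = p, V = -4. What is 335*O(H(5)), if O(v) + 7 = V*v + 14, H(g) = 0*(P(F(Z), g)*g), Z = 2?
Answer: 2345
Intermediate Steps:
H(g) = 0 (H(g) = 0*(g*g) = 0*g² = 0)
O(v) = 7 - 4*v (O(v) = -7 + (-4*v + 14) = -7 + (14 - 4*v) = 7 - 4*v)
335*O(H(5)) = 335*(7 - 4*0) = 335*(7 + 0) = 335*7 = 2345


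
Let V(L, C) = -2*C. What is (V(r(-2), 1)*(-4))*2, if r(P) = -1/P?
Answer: 16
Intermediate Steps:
(V(r(-2), 1)*(-4))*2 = (-2*1*(-4))*2 = -2*(-4)*2 = 8*2 = 16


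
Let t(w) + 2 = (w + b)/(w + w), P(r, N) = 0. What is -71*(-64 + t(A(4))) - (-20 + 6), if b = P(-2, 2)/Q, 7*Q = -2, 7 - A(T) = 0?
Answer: 9329/2 ≈ 4664.5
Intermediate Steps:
A(T) = 7 (A(T) = 7 - 1*0 = 7 + 0 = 7)
Q = -2/7 (Q = (1/7)*(-2) = -2/7 ≈ -0.28571)
b = 0 (b = 0/(-2/7) = 0*(-7/2) = 0)
t(w) = -3/2 (t(w) = -2 + (w + 0)/(w + w) = -2 + w/((2*w)) = -2 + w*(1/(2*w)) = -2 + 1/2 = -3/2)
-71*(-64 + t(A(4))) - (-20 + 6) = -71*(-64 - 3/2) - (-20 + 6) = -71*(-131/2) - 1*(-14) = 9301/2 + 14 = 9329/2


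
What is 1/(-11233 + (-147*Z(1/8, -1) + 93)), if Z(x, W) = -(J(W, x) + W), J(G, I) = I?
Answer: -8/90149 ≈ -8.8742e-5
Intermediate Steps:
Z(x, W) = -W - x (Z(x, W) = -(x + W) = -(W + x) = -W - x)
1/(-11233 + (-147*Z(1/8, -1) + 93)) = 1/(-11233 + (-147*(-1*(-1) - 1/8) + 93)) = 1/(-11233 + (-147*(1 - 1/8) + 93)) = 1/(-11233 + (-147*7/8 + 93)) = 1/(-11233 + (-1029/8 + 93)) = 1/(-11233 - 285/8) = 1/(-90149/8) = -8/90149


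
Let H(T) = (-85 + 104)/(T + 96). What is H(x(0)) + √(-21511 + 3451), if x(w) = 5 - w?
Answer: 19/101 + 2*I*√4515 ≈ 0.18812 + 134.39*I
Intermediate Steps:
H(T) = 19/(96 + T)
H(x(0)) + √(-21511 + 3451) = 19/(96 + (5 - 1*0)) + √(-21511 + 3451) = 19/(96 + (5 + 0)) + √(-18060) = 19/(96 + 5) + 2*I*√4515 = 19/101 + 2*I*√4515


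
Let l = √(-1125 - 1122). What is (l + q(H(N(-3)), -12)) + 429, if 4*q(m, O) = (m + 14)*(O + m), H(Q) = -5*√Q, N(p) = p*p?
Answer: 1743/4 + I*√2247 ≈ 435.75 + 47.403*I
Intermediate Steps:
N(p) = p²
q(m, O) = (14 + m)*(O + m)/4 (q(m, O) = ((m + 14)*(O + m))/4 = ((14 + m)*(O + m))/4 = (14 + m)*(O + m)/4)
l = I*√2247 (l = √(-2247) = I*√2247 ≈ 47.403*I)
(l + q(H(N(-3)), -12)) + 429 = (I*√2247 + ((-5*√((-3)²))²/4 + (7/2)*(-12) + 7*(-5*√((-3)²))/2 + (¼)*(-12)*(-5*√((-3)²)))) + 429 = (I*√2247 + ((-5*√9)²/4 - 42 + 7*(-5*√9)/2 + (¼)*(-12)*(-5*√9))) + 429 = (I*√2247 + ((-5*3)²/4 - 42 + 7*(-5*3)/2 + (¼)*(-12)*(-5*3))) + 429 = (I*√2247 + ((¼)*(-15)² - 42 + (7/2)*(-15) + (¼)*(-12)*(-15))) + 429 = (I*√2247 + ((¼)*225 - 42 - 105/2 + 45)) + 429 = (I*√2247 + (225/4 - 42 - 105/2 + 45)) + 429 = (I*√2247 + 27/4) + 429 = (27/4 + I*√2247) + 429 = 1743/4 + I*√2247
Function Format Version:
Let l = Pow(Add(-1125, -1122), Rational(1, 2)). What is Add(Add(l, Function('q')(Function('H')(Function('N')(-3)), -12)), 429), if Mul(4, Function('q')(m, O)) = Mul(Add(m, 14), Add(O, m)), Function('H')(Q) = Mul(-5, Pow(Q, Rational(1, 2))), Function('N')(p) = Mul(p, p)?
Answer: Add(Rational(1743, 4), Mul(I, Pow(2247, Rational(1, 2)))) ≈ Add(435.75, Mul(47.403, I))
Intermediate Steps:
Function('N')(p) = Pow(p, 2)
Function('q')(m, O) = Mul(Rational(1, 4), Add(14, m), Add(O, m)) (Function('q')(m, O) = Mul(Rational(1, 4), Mul(Add(m, 14), Add(O, m))) = Mul(Rational(1, 4), Mul(Add(14, m), Add(O, m))) = Mul(Rational(1, 4), Add(14, m), Add(O, m)))
l = Mul(I, Pow(2247, Rational(1, 2))) (l = Pow(-2247, Rational(1, 2)) = Mul(I, Pow(2247, Rational(1, 2))) ≈ Mul(47.403, I))
Add(Add(l, Function('q')(Function('H')(Function('N')(-3)), -12)), 429) = Add(Add(Mul(I, Pow(2247, Rational(1, 2))), Add(Mul(Rational(1, 4), Pow(Mul(-5, Pow(Pow(-3, 2), Rational(1, 2))), 2)), Mul(Rational(7, 2), -12), Mul(Rational(7, 2), Mul(-5, Pow(Pow(-3, 2), Rational(1, 2)))), Mul(Rational(1, 4), -12, Mul(-5, Pow(Pow(-3, 2), Rational(1, 2)))))), 429) = Add(Add(Mul(I, Pow(2247, Rational(1, 2))), Add(Mul(Rational(1, 4), Pow(Mul(-5, Pow(9, Rational(1, 2))), 2)), -42, Mul(Rational(7, 2), Mul(-5, Pow(9, Rational(1, 2)))), Mul(Rational(1, 4), -12, Mul(-5, Pow(9, Rational(1, 2)))))), 429) = Add(Add(Mul(I, Pow(2247, Rational(1, 2))), Add(Mul(Rational(1, 4), Pow(Mul(-5, 3), 2)), -42, Mul(Rational(7, 2), Mul(-5, 3)), Mul(Rational(1, 4), -12, Mul(-5, 3)))), 429) = Add(Add(Mul(I, Pow(2247, Rational(1, 2))), Add(Mul(Rational(1, 4), Pow(-15, 2)), -42, Mul(Rational(7, 2), -15), Mul(Rational(1, 4), -12, -15))), 429) = Add(Add(Mul(I, Pow(2247, Rational(1, 2))), Add(Mul(Rational(1, 4), 225), -42, Rational(-105, 2), 45)), 429) = Add(Add(Mul(I, Pow(2247, Rational(1, 2))), Add(Rational(225, 4), -42, Rational(-105, 2), 45)), 429) = Add(Add(Mul(I, Pow(2247, Rational(1, 2))), Rational(27, 4)), 429) = Add(Add(Rational(27, 4), Mul(I, Pow(2247, Rational(1, 2)))), 429) = Add(Rational(1743, 4), Mul(I, Pow(2247, Rational(1, 2))))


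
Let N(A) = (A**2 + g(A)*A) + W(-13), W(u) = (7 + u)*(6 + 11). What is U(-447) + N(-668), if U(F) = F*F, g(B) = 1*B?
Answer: 1092155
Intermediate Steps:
g(B) = B
W(u) = 119 + 17*u (W(u) = (7 + u)*17 = 119 + 17*u)
U(F) = F**2
N(A) = -102 + 2*A**2 (N(A) = (A**2 + A*A) + (119 + 17*(-13)) = (A**2 + A**2) + (119 - 221) = 2*A**2 - 102 = -102 + 2*A**2)
U(-447) + N(-668) = (-447)**2 + (-102 + 2*(-668)**2) = 199809 + (-102 + 2*446224) = 199809 + (-102 + 892448) = 199809 + 892346 = 1092155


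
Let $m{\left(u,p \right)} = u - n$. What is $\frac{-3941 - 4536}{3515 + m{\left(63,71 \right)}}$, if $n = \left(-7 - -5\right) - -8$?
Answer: $- \frac{8477}{3572} \approx -2.3732$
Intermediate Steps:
$n = 6$ ($n = \left(-7 + 5\right) + 8 = -2 + 8 = 6$)
$m{\left(u,p \right)} = -6 + u$ ($m{\left(u,p \right)} = u - 6 = -6 + u$)
$\frac{-3941 - 4536}{3515 + m{\left(63,71 \right)}} = \frac{-3941 - 4536}{3515 + \left(-6 + 63\right)} = - \frac{8477}{3515 + 57} = - \frac{8477}{3572}$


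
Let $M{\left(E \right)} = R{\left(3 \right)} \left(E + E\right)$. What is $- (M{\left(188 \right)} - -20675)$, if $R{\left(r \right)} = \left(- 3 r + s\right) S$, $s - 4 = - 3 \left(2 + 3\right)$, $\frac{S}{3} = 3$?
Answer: $47005$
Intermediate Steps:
$S = 9$ ($S = 3 \cdot 3 = 9$)
$s = -11$ ($s = 4 - 3 \left(2 + 3\right) = 4 - 15 = -11$)
$R{\left(r \right)} = -99 - 27 r$ ($R{\left(r \right)} = \left(- 3 r - 11\right) 9 = \left(-11 - 3 r\right) 9 = -99 - 27 r$)
$M{\left(E \right)} = - 360 E$ ($M{\left(E \right)} = \left(-99 - 81\right) \left(E + E\right) = \left(-99 - 81\right) 2 E = - 180 \cdot 2 E = - 360 E$)
$- (M{\left(188 \right)} - -20675) = - (\left(-360\right) 188 - -20675) = - (-67680 + 20675) = \left(-1\right) \left(-47005\right) = 47005$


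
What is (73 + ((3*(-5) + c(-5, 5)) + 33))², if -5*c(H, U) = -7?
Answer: 213444/25 ≈ 8537.8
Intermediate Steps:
c(H, U) = 7/5 (c(H, U) = -⅕*(-7) = 7/5)
(73 + ((3*(-5) + c(-5, 5)) + 33))² = (73 + ((3*(-5) + 7/5) + 33))² = (73 + ((-15 + 7/5) + 33))² = (73 + (-68/5 + 33))² = (73 + 97/5)² = (462/5)² = 213444/25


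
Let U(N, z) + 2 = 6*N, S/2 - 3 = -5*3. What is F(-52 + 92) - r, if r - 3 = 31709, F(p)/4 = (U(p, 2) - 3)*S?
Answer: -54272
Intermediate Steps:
S = -24 (S = 6 + 2*(-5*3) = 6 + 2*(-15) = 6 - 30 = -24)
U(N, z) = -2 + 6*N
F(p) = 480 - 576*p (F(p) = 4*(((-2 + 6*p) - 3)*(-24)) = 4*((-5 + 6*p)*(-24)) = 4*(120 - 144*p) = 480 - 576*p)
r = 31712 (r = 3 + 31709 = 31712)
F(-52 + 92) - r = (480 - 576*(-52 + 92)) - 1*31712 = (480 - 576*40) - 31712 = (480 - 23040) - 31712 = -22560 - 31712 = -54272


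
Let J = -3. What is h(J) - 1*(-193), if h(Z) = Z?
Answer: 190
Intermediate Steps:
h(J) - 1*(-193) = -3 - 1*(-193) = -3 + 193 = 190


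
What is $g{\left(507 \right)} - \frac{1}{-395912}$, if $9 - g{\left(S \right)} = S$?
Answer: $- \frac{197164175}{395912} \approx -498.0$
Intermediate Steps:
$g{\left(S \right)} = 9 - S$
$g{\left(507 \right)} - \frac{1}{-395912} = \left(9 - 507\right) - \frac{1}{-395912} = \left(9 - 507\right) - - \frac{1}{395912} = -498 + \frac{1}{395912} = - \frac{197164175}{395912}$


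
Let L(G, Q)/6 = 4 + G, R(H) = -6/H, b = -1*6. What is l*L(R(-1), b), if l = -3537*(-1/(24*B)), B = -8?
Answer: -17685/16 ≈ -1105.3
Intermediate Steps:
b = -6
L(G, Q) = 24 + 6*G (L(G, Q) = 6*(4 + G) = 24 + 6*G)
l = -1179/64 (l = -3537/(-8*4*(-6)) = -3537/((-32*(-6))) = -3537/192 = -3537*1/192 = -1179/64 ≈ -18.422)
l*L(R(-1), b) = -1179*(24 + 6*(-6/(-1)))/64 = -1179*(24 + 6*(-6*(-1)))/64 = -1179*(24 + 6*6)/64 = -1179*(24 + 36)/64 = -1179/64*60 = -17685/16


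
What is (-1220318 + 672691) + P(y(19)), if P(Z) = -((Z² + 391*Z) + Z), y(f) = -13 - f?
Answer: -536107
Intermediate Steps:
P(Z) = -Z² - 392*Z (P(Z) = -(Z² + 392*Z) = -Z² - 392*Z)
(-1220318 + 672691) + P(y(19)) = (-1220318 + 672691) - (-13 - 1*19)*(392 + (-13 - 1*19)) = -547627 - (-13 - 19)*(392 + (-13 - 19)) = -547627 - 1*(-32)*(392 - 32) = -547627 - 1*(-32)*360 = -547627 + 11520 = -536107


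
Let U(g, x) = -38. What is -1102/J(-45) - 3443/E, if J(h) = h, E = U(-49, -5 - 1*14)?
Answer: 196811/1710 ≈ 115.09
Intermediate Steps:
E = -38
-1102/J(-45) - 3443/E = -1102/(-45) - 3443/(-38) = -1102*(-1/45) - 3443*(-1/38) = 1102/45 + 3443/38 = 196811/1710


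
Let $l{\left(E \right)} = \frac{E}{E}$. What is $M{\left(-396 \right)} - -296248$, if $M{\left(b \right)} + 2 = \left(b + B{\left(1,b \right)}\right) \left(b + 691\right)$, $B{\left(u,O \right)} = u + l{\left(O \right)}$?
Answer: $180016$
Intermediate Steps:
$l{\left(E \right)} = 1$
$B{\left(u,O \right)} = 1 + u$ ($B{\left(u,O \right)} = u + 1 = 1 + u$)
$M{\left(b \right)} = -2 + \left(2 + b\right) \left(691 + b\right)$ ($M{\left(b \right)} = -2 + \left(b + \left(1 + 1\right)\right) \left(b + 691\right) = -2 + \left(b + 2\right) \left(691 + b\right) = -2 + \left(2 + b\right) \left(691 + b\right)$)
$M{\left(-396 \right)} - -296248 = \left(1380 + \left(-396\right)^{2} + 693 \left(-396\right)\right) - -296248 = \left(1380 + 156816 - 274428\right) + 296248 = -116232 + 296248 = 180016$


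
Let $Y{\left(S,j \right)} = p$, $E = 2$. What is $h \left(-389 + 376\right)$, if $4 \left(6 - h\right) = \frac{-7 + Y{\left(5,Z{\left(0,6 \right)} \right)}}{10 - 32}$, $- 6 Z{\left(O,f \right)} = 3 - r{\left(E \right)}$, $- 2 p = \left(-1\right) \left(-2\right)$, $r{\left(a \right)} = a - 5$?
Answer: $- \frac{845}{11} \approx -76.818$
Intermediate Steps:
$r{\left(a \right)} = -5 + a$
$p = -1$ ($p = - \frac{\left(-1\right) \left(-2\right)}{2} = \left(- \frac{1}{2}\right) 2 = -1$)
$Z{\left(O,f \right)} = -1$ ($Z{\left(O,f \right)} = - \frac{3 - \left(-5 + 2\right)}{6} = - \frac{3 - -3}{6} = - \frac{3 + 3}{6} = \left(- \frac{1}{6}\right) 6 = -1$)
$Y{\left(S,j \right)} = -1$
$h = \frac{65}{11}$ ($h = 6 - \frac{\left(-7 - 1\right) \frac{1}{10 - 32}}{4} = 6 - \frac{\left(-8\right) \frac{1}{-22}}{4} = 6 - \frac{\left(-8\right) \left(- \frac{1}{22}\right)}{4} = 6 - \frac{1}{11} = \frac{65}{11} \approx 5.9091$)
$h \left(-389 + 376\right) = \frac{65 \left(-389 + 376\right)}{11} = \frac{65}{11} \left(-13\right) = - \frac{845}{11}$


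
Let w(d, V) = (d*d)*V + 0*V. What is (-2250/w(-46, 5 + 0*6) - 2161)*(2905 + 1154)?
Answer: -9281159217/1058 ≈ -8.7724e+6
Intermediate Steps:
w(d, V) = V*d² (w(d, V) = d²*V + 0 = V*d² + 0 = V*d²)
(-2250/w(-46, 5 + 0*6) - 2161)*(2905 + 1154) = (-2250*1/(2116*(5 + 0*6)) - 2161)*(2905 + 1154) = (-2250*1/(2116*(5 + 0)) - 2161)*4059 = (-2250/(5*2116) - 2161)*4059 = (-2250/10580 - 2161)*4059 = (-2250*1/10580 - 2161)*4059 = (-225/1058 - 2161)*4059 = -2286563/1058*4059 = -9281159217/1058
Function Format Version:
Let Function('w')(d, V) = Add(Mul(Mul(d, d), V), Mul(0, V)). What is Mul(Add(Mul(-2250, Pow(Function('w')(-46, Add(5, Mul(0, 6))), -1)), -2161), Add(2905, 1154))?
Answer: Rational(-9281159217, 1058) ≈ -8.7724e+6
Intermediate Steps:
Function('w')(d, V) = Mul(V, Pow(d, 2)) (Function('w')(d, V) = Add(Mul(Pow(d, 2), V), 0) = Add(Mul(V, Pow(d, 2)), 0) = Mul(V, Pow(d, 2)))
Mul(Add(Mul(-2250, Pow(Function('w')(-46, Add(5, Mul(0, 6))), -1)), -2161), Add(2905, 1154)) = Mul(Add(Mul(-2250, Pow(Mul(Add(5, Mul(0, 6)), Pow(-46, 2)), -1)), -2161), Add(2905, 1154)) = Mul(Add(Mul(-2250, Pow(Mul(Add(5, 0), 2116), -1)), -2161), 4059) = Mul(Add(Mul(-2250, Pow(Mul(5, 2116), -1)), -2161), 4059) = Mul(Add(Mul(-2250, Pow(10580, -1)), -2161), 4059) = Mul(Add(Mul(-2250, Rational(1, 10580)), -2161), 4059) = Mul(Add(Rational(-225, 1058), -2161), 4059) = Mul(Rational(-2286563, 1058), 4059) = Rational(-9281159217, 1058)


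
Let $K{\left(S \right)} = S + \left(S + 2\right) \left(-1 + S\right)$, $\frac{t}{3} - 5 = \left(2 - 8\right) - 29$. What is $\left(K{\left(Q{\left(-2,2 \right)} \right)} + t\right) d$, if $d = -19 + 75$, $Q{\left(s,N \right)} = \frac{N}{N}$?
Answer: $-4984$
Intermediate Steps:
$Q{\left(s,N \right)} = 1$
$t = -90$ ($t = 15 + 3 \left(\left(2 - 8\right) - 29\right) = 15 + 3 \left(-6 - 29\right) = 15 + 3 \left(-35\right) = 15 - 105 = -90$)
$d = 56$
$K{\left(S \right)} = S + \left(-1 + S\right) \left(2 + S\right)$ ($K{\left(S \right)} = S + \left(2 + S\right) \left(-1 + S\right) = S + \left(-1 + S\right) \left(2 + S\right)$)
$\left(K{\left(Q{\left(-2,2 \right)} \right)} + t\right) d = \left(\left(-2 + 1^{2} + 2 \cdot 1\right) - 90\right) 56 = \left(\left(-2 + 1 + 2\right) - 90\right) 56 = \left(1 - 90\right) 56 = \left(-89\right) 56 = -4984$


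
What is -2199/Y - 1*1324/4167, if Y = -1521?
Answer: 794381/704223 ≈ 1.1280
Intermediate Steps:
-2199/Y - 1*1324/4167 = -2199/(-1521) - 1*1324/4167 = -2199*(-1/1521) - 1324*1/4167 = 733/507 - 1324/4167 = 794381/704223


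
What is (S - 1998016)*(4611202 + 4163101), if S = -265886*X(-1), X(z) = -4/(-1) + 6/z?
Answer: -12865269127932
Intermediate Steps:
X(z) = 4 + 6/z (X(z) = -4*(-1) + 6/z = 4 + 6/z)
S = 531772 (S = -265886*(4 + 6/(-1)) = -265886*(4 + 6*(-1)) = -265886*(4 - 6) = -265886*(-2) = 531772)
(S - 1998016)*(4611202 + 4163101) = (531772 - 1998016)*(4611202 + 4163101) = -1466244*8774303 = -12865269127932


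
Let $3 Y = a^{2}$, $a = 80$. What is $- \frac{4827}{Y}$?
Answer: $- \frac{14481}{6400} \approx -2.2627$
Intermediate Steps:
$Y = \frac{6400}{3}$ ($Y = \frac{80^{2}}{3} = \frac{1}{3} \cdot 6400 = \frac{6400}{3} \approx 2133.3$)
$- \frac{4827}{Y} = - \frac{4827}{\frac{6400}{3}} = \left(-4827\right) \frac{3}{6400} = - \frac{14481}{6400}$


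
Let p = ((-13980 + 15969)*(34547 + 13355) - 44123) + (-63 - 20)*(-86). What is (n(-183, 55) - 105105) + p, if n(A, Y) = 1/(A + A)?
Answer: 34819405607/366 ≈ 9.5135e+7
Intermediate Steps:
p = 95240093 (p = (1989*47902 - 44123) - 83*(-86) = (95277078 - 44123) + 7138 = 95232955 + 7138 = 95240093)
n(A, Y) = 1/(2*A)
(n(-183, 55) - 105105) + p = ((1/2)/(-183) - 105105) + 95240093 = ((1/2)*(-1/183) - 105105) + 95240093 = (-1/366 - 105105) + 95240093 = -38468431/366 + 95240093 = 34819405607/366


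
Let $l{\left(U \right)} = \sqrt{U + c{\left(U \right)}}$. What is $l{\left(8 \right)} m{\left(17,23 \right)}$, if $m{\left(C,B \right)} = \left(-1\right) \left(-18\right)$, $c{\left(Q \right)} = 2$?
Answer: $18 \sqrt{10} \approx 56.921$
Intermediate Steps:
$m{\left(C,B \right)} = 18$
$l{\left(U \right)} = \sqrt{2 + U}$ ($l{\left(U \right)} = \sqrt{U + 2} = \sqrt{2 + U}$)
$l{\left(8 \right)} m{\left(17,23 \right)} = \sqrt{2 + 8} \cdot 18 = \sqrt{10} \cdot 18 = 18 \sqrt{10}$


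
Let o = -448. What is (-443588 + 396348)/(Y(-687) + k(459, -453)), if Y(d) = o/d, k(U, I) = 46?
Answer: -3245388/3205 ≈ -1012.6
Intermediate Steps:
Y(d) = -448/d
(-443588 + 396348)/(Y(-687) + k(459, -453)) = (-443588 + 396348)/(-448/(-687) + 46) = -47240/(-448*(-1/687) + 46) = -47240/(448/687 + 46) = -47240/32050/687 = -47240*687/32050 = -3245388/3205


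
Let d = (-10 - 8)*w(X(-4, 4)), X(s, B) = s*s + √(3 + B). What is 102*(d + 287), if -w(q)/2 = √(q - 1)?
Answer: 29274 + 3672*√(15 + √7) ≈ 44699.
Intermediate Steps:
X(s, B) = s² + √(3 + B)
w(q) = -2*√(-1 + q) (w(q) = -2*√(q - 1) = -2*√(-1 + q))
d = 36*√(15 + √7) (d = (-10 - 8)*(-2*√(-1 + ((-4)² + √(3 + 4)))) = -(-36)*√(-1 + (16 + √7)) = -(-36)*√(15 + √7) = 36*√(15 + √7) ≈ 151.22)
102*(d + 287) = 102*(36*√(15 + √7) + 287) = 102*(287 + 36*√(15 + √7)) = 29274 + 3672*√(15 + √7)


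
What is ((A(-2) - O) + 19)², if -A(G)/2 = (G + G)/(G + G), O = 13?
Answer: 16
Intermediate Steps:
A(G) = -2 (A(G) = -2*(G + G)/(G + G) = -2*2*G/(2*G) = -2*2*G*1/(2*G) = -2*1 = -2)
((A(-2) - O) + 19)² = ((-2 - 1*13) + 19)² = ((-2 - 13) + 19)² = (-15 + 19)² = 4² = 16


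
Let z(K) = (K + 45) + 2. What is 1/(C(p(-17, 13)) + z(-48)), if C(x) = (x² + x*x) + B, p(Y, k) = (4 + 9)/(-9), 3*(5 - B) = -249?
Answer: 81/7385 ≈ 0.010968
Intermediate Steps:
B = 88 (B = 5 - ⅓*(-249) = 5 + 83 = 88)
p(Y, k) = -13/9 (p(Y, k) = 13*(-⅑) = -13/9)
C(x) = 88 + 2*x² (C(x) = (x² + x*x) + 88 = (x² + x²) + 88 = 2*x² + 88 = 88 + 2*x²)
z(K) = 47 + K (z(K) = (45 + K) + 2 = 47 + K)
1/(C(p(-17, 13)) + z(-48)) = 1/((88 + 2*(-13/9)²) + (47 - 48)) = 1/((88 + 2*(169/81)) - 1) = 1/((88 + 338/81) - 1) = 1/(7466/81 - 1) = 1/(7385/81) = 81/7385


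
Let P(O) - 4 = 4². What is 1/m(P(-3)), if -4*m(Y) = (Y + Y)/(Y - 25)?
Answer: ½ ≈ 0.50000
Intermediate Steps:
P(O) = 20 (P(O) = 4 + 4² = 4 + 16 = 20)
m(Y) = -Y/(2*(-25 + Y)) (m(Y) = -(Y + Y)/(4*(Y - 25)) = -2*Y/(4*(-25 + Y)) = -Y/(2*(-25 + Y)))
1/m(P(-3)) = 1/(-1*20/(-50 + 2*20)) = 1/(-1*20/(-50 + 40)) = 1/(-1*20/(-10)) = 1/(-1*20*(-⅒)) = 1/2 = ½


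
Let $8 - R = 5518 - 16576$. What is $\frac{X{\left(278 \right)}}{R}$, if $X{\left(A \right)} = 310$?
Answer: $\frac{155}{5533} \approx 0.028014$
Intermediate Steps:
$R = 11066$ ($R = 8 - \left(5518 - 16576\right) = 8 - -11058 = 8 + 11058 = 11066$)
$\frac{X{\left(278 \right)}}{R} = \frac{310}{11066} = 310 \cdot \frac{1}{11066} = \frac{155}{5533}$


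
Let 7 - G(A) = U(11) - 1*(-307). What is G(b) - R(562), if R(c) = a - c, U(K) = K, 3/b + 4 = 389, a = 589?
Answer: -338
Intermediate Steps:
b = 3/385 (b = 3/(-4 + 389) = 3/385 ≈ 0.0077922)
R(c) = 589 - c
G(A) = -311 (G(A) = 7 - (11 - 1*(-307)) = 7 - (11 + 307) = 7 - 1*318 = 7 - 318 = -311)
G(b) - R(562) = -311 - (589 - 1*562) = -311 - (589 - 562) = -311 - 1*27 = -311 - 27 = -338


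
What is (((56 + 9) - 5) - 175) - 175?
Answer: -290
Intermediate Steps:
(((56 + 9) - 5) - 175) - 175 = ((65 - 5) - 175) - 175 = (60 - 175) - 175 = -115 - 175 = -290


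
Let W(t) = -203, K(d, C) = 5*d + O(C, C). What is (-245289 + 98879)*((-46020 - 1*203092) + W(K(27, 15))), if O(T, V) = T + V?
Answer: 36502209150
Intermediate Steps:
K(d, C) = 2*C + 5*d (K(d, C) = 5*d + (C + C) = 5*d + 2*C = 2*C + 5*d)
(-245289 + 98879)*((-46020 - 1*203092) + W(K(27, 15))) = (-245289 + 98879)*((-46020 - 1*203092) - 203) = -146410*((-46020 - 203092) - 203) = -146410*(-249112 - 203) = -146410*(-249315) = 36502209150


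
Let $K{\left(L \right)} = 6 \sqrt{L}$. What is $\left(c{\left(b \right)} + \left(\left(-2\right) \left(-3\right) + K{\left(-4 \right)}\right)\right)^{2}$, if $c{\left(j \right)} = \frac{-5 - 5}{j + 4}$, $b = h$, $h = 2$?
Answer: $- \frac{1127}{9} + 104 i \approx -125.22 + 104.0 i$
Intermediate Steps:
$b = 2$
$c{\left(j \right)} = - \frac{10}{4 + j}$
$\left(c{\left(b \right)} + \left(\left(-2\right) \left(-3\right) + K{\left(-4 \right)}\right)\right)^{2} = \left(- \frac{10}{4 + 2} + \left(\left(-2\right) \left(-3\right) + 6 \sqrt{-4}\right)\right)^{2} = \left(- \frac{10}{6} + \left(6 + 6 \cdot 2 i\right)\right)^{2} = \left(\left(-10\right) \frac{1}{6} + \left(6 + 12 i\right)\right)^{2} = \left(- \frac{5}{3} + \left(6 + 12 i\right)\right)^{2} = \left(\frac{13}{3} + 12 i\right)^{2}$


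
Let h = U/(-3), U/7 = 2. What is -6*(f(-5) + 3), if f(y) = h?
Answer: 10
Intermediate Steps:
U = 14 (U = 7*2 = 14)
h = -14/3 (h = 14/(-3) = 14*(-⅓) = -14/3 ≈ -4.6667)
f(y) = -14/3
-6*(f(-5) + 3) = -6*(-14/3 + 3) = -6*(-5/3) = 10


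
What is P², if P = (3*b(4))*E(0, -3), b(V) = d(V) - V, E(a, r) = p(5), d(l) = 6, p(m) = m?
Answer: 900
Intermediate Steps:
E(a, r) = 5
b(V) = 6 - V
P = 30 (P = (3*(6 - 1*4))*5 = (3*(6 - 4))*5 = (3*2)*5 = 6*5 = 30)
P² = 30² = 900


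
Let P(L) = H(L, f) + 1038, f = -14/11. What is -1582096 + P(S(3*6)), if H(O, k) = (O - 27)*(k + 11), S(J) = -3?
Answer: -17394848/11 ≈ -1.5814e+6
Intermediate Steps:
f = -14/11 (f = -14*1/11 = -14/11 ≈ -1.2727)
H(O, k) = (-27 + O)*(11 + k)
P(L) = 8529/11 + 107*L/11 (P(L) = (-297 - 27*(-14/11) + 11*L + L*(-14/11)) + 1038 = (-297 + 378/11 + 11*L - 14*L/11) + 1038 = (-2889/11 + 107*L/11) + 1038 = 8529/11 + 107*L/11)
-1582096 + P(S(3*6)) = -1582096 + (8529/11 + (107/11)*(-3)) = -1582096 + (8529/11 - 321/11) = -1582096 + 8208/11 = -17394848/11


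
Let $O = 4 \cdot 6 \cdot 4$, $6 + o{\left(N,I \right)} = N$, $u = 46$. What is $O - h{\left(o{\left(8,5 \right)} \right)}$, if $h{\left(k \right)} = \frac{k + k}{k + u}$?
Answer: $\frac{1151}{12} \approx 95.917$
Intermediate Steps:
$o{\left(N,I \right)} = -6 + N$
$O = 96$ ($O = 24 \cdot 4 = 96$)
$h{\left(k \right)} = \frac{2 k}{46 + k}$ ($h{\left(k \right)} = \frac{k + k}{k + 46} = \frac{2 k}{46 + k}$)
$O - h{\left(o{\left(8,5 \right)} \right)} = 96 - \frac{2 \left(-6 + 8\right)}{46 + \left(-6 + 8\right)} = 96 - 2 \cdot 2 \frac{1}{46 + 2} = 96 - 2 \cdot 2 \cdot \frac{1}{48} = 96 - \frac{1}{12} = \frac{1151}{12}$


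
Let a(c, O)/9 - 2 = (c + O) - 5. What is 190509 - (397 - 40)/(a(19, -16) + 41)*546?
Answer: 7615947/41 ≈ 1.8575e+5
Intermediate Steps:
a(c, O) = -27 + 9*O + 9*c (a(c, O) = 18 + 9*((c + O) - 5) = 18 + 9*((O + c) - 5) = 18 + 9*(-5 + O + c) = 18 + (-45 + 9*O + 9*c) = -27 + 9*O + 9*c)
190509 - (397 - 40)/(a(19, -16) + 41)*546 = 190509 - (397 - 40)/((-27 + 9*(-16) + 9*19) + 41)*546 = 190509 - 357/((-27 - 144 + 171) + 41)*546 = 190509 - 357/(0 + 41)*546 = 190509 - 357/41*546 = 190509 - 357*(1/41)*546 = 190509 - 357*546/41 = 190509 - 1*194922/41 = 190509 - 194922/41 = 7615947/41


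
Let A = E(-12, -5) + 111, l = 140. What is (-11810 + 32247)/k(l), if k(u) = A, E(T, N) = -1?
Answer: 20437/110 ≈ 185.79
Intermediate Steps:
A = 110 (A = -1 + 111 = 110)
k(u) = 110
(-11810 + 32247)/k(l) = (-11810 + 32247)/110 = 20437*(1/110) = 20437/110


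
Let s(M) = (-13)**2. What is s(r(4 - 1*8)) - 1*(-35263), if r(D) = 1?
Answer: 35432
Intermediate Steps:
s(M) = 169
s(r(4 - 1*8)) - 1*(-35263) = 169 - 1*(-35263) = 169 + 35263 = 35432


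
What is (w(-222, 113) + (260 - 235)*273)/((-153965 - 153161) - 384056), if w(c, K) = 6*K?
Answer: -2501/230394 ≈ -0.010855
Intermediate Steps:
(w(-222, 113) + (260 - 235)*273)/((-153965 - 153161) - 384056) = (6*113 + (260 - 235)*273)/((-153965 - 153161) - 384056) = (678 + 25*273)/(-307126 - 384056) = (678 + 6825)/(-691182) = 7503*(-1/691182) = -2501/230394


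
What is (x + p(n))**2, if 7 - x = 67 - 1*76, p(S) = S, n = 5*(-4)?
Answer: 16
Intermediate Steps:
n = -20
x = 16 (x = 7 - (67 - 1*76) = 7 - (67 - 76) = 7 - 1*(-9) = 7 + 9 = 16)
(x + p(n))**2 = (16 - 20)**2 = (-4)**2 = 16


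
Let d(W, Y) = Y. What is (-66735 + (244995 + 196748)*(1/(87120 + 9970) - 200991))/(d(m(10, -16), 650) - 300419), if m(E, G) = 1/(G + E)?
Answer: 8620274881278577/29104572210 ≈ 2.9618e+5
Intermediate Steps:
m(E, G) = 1/(E + G)
(-66735 + (244995 + 196748)*(1/(87120 + 9970) - 200991))/(d(m(10, -16), 650) - 300419) = (-66735 + (244995 + 196748)*(1/(87120 + 9970) - 200991))/(650 - 300419) = (-66735 + 441743*(1/97090 - 200991))/(-299769) = (-66735 + 441743*(1/97090 - 200991))*(-1/299769) = (-66735 + 441743*(-19514216189/97090))*(-1/299769) = (-66735 - 8620268401977427/97090)*(-1/299769) = -8620274881278577/97090*(-1/299769) = 8620274881278577/29104572210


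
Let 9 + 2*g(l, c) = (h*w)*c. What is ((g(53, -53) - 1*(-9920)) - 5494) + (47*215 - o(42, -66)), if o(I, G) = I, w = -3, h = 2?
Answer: 29287/2 ≈ 14644.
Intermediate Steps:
g(l, c) = -9/2 - 3*c (g(l, c) = -9/2 + ((2*(-3))*c)/2 = -9/2 + (-6*c)/2 = -9/2 - 3*c)
((g(53, -53) - 1*(-9920)) - 5494) + (47*215 - o(42, -66)) = (((-9/2 - 3*(-53)) - 1*(-9920)) - 5494) + (47*215 - 1*42) = (((-9/2 + 159) + 9920) - 5494) + (10105 - 42) = ((309/2 + 9920) - 5494) + 10063 = (20149/2 - 5494) + 10063 = 9161/2 + 10063 = 29287/2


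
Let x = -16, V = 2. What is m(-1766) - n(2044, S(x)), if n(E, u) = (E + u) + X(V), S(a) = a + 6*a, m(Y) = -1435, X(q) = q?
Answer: -3369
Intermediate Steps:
S(a) = 7*a
n(E, u) = 2 + E + u (n(E, u) = (E + u) + 2 = 2 + E + u)
m(-1766) - n(2044, S(x)) = -1435 - (2 + 2044 + 7*(-16)) = -1435 - (2 + 2044 - 112) = -1435 - 1*1934 = -1435 - 1934 = -3369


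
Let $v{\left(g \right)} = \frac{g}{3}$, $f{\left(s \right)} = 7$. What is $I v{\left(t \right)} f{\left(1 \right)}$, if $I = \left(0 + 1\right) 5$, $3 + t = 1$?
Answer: $- \frac{70}{3} \approx -23.333$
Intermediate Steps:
$t = -2$ ($t = -3 + 1 = -2$)
$I = 5$ ($I = 1 \cdot 5 = 5$)
$v{\left(g \right)} = \frac{g}{3}$ ($v{\left(g \right)} = g \frac{1}{3} = \frac{g}{3}$)
$I v{\left(t \right)} f{\left(1 \right)} = 5 \cdot \frac{1}{3} \left(-2\right) 7 = 5 \left(- \frac{2}{3}\right) 7 = \left(- \frac{10}{3}\right) 7 = - \frac{70}{3}$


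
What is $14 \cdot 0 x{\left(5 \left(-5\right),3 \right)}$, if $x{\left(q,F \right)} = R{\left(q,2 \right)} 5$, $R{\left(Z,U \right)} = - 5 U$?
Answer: $0$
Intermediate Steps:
$x{\left(q,F \right)} = -50$ ($x{\left(q,F \right)} = \left(-5\right) 2 \cdot 5 = \left(-10\right) 5 = -50$)
$14 \cdot 0 x{\left(5 \left(-5\right),3 \right)} = 14 \cdot 0 \left(-50\right) = 0 \left(-50\right) = 0$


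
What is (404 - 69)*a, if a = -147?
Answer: -49245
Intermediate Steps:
(404 - 69)*a = (404 - 69)*(-147) = 335*(-147) = -49245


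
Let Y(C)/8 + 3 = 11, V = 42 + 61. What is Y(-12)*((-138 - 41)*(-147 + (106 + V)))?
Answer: -710272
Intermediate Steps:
V = 103
Y(C) = 64 (Y(C) = -24 + 8*11 = -24 + 88 = 64)
Y(-12)*((-138 - 41)*(-147 + (106 + V))) = 64*((-138 - 41)*(-147 + (106 + 103))) = 64*(-179*(-147 + 209)) = 64*(-179*62) = 64*(-11098) = -710272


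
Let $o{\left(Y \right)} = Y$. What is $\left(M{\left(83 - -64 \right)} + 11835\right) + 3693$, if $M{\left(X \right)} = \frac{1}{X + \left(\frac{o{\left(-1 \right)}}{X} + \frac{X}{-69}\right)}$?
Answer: $\frac{7605322749}{489781} \approx 15528.0$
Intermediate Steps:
$M{\left(X \right)} = \frac{1}{- \frac{1}{X} + \frac{68 X}{69}}$ ($M{\left(X \right)} = \frac{1}{X + \left(- \frac{1}{X} + \frac{X}{-69}\right)} = \frac{1}{X + \left(- \frac{1}{X} + X \left(- \frac{1}{69}\right)\right)} = \frac{1}{X - \left(\frac{1}{X} + \frac{X}{69}\right)} = \frac{1}{- \frac{1}{X} + \frac{68 X}{69}}$)
$\left(M{\left(83 - -64 \right)} + 11835\right) + 3693 = \left(\frac{69 \left(83 - -64\right)}{-69 + 68 \left(83 - -64\right)^{2}} + 11835\right) + 3693 = \left(\frac{69 \left(83 + 64\right)}{-69 + 68 \left(83 + 64\right)^{2}} + 11835\right) + 3693 = \left(69 \cdot 147 \frac{1}{-69 + 68 \cdot 147^{2}} + 11835\right) + 3693 = \left(69 \cdot 147 \frac{1}{-69 + 68 \cdot 21609} + 11835\right) + 3693 = \left(69 \cdot 147 \frac{1}{-69 + 1469412} + 11835\right) + 3693 = \left(69 \cdot 147 \cdot \frac{1}{1469343} + 11835\right) + 3693 = \left(\frac{3381}{489781} + 11835\right) + 3693 = \frac{5796561516}{489781} + 3693 = \frac{7605322749}{489781}$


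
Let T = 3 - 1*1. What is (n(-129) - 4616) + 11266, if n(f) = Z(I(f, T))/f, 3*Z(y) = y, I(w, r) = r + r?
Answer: 2573546/387 ≈ 6650.0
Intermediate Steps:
T = 2 (T = 3 - 1 = 2)
I(w, r) = 2*r
Z(y) = y/3
n(f) = 4/(3*f) (n(f) = ((2*2)/3)/f = ((⅓)*4)/f = 4/(3*f))
(n(-129) - 4616) + 11266 = ((4/3)/(-129) - 4616) + 11266 = ((4/3)*(-1/129) - 4616) + 11266 = (-4/387 - 4616) + 11266 = -1786396/387 + 11266 = 2573546/387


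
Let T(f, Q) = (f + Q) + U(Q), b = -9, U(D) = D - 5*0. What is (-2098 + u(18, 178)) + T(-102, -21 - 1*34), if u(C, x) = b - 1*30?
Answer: -2349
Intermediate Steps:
U(D) = D (U(D) = D + 0 = D)
u(C, x) = -39 (u(C, x) = -9 - 1*30 = -9 - 30 = -39)
T(f, Q) = f + 2*Q (T(f, Q) = (f + Q) + Q = (Q + f) + Q = f + 2*Q)
(-2098 + u(18, 178)) + T(-102, -21 - 1*34) = (-2098 - 39) + (-102 + 2*(-21 - 1*34)) = -2137 + (-102 + 2*(-21 - 34)) = -2137 + (-102 + 2*(-55)) = -2137 + (-102 - 110) = -2137 - 212 = -2349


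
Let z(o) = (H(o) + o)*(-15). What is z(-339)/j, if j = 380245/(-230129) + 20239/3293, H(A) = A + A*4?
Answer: 104148330885/15339793 ≈ 6789.4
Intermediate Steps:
H(A) = 5*A (H(A) = A + 4*A = 5*A)
z(o) = -90*o (z(o) = (5*o + o)*(-15) = (6*o)*(-15) = -90*o)
j = 92038758/20481481 (j = 380245*(-1/230129) + 20239*(1/3293) = -380245/230129 + 547/89 = 92038758/20481481 ≈ 4.4938)
z(-339)/j = (-90*(-339))/(92038758/20481481) = 30510*(20481481/92038758) = 104148330885/15339793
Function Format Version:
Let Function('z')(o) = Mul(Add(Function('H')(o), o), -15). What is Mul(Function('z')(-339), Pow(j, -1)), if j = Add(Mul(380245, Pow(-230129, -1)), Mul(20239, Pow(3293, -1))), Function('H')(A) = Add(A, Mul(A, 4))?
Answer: Rational(104148330885, 15339793) ≈ 6789.4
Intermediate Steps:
Function('H')(A) = Mul(5, A) (Function('H')(A) = Add(A, Mul(4, A)) = Mul(5, A))
Function('z')(o) = Mul(-90, o) (Function('z')(o) = Mul(Add(Mul(5, o), o), -15) = Mul(Mul(6, o), -15) = Mul(-90, o))
j = Rational(92038758, 20481481) (j = Add(Mul(380245, Rational(-1, 230129)), Mul(20239, Rational(1, 3293))) = Add(Rational(-380245, 230129), Rational(547, 89)) = Rational(92038758, 20481481) ≈ 4.4938)
Mul(Function('z')(-339), Pow(j, -1)) = Mul(Mul(-90, -339), Pow(Rational(92038758, 20481481), -1)) = Mul(30510, Rational(20481481, 92038758)) = Rational(104148330885, 15339793)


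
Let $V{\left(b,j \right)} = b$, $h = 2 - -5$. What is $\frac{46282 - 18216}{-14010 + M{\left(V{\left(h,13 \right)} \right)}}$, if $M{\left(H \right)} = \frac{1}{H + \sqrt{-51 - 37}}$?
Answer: $\frac{28066 \left(- 2 \sqrt{22} + 7 i\right)}{- 98069 i + 28020 \sqrt{22}} \approx -2.0033 + 9.791 \cdot 10^{-6} i$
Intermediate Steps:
$h = 7$ ($h = 2 + 5 = 7$)
$M{\left(H \right)} = \frac{1}{H + 2 i \sqrt{22}}$ ($M{\left(H \right)} = \frac{1}{H + \sqrt{-88}} = \frac{1}{H + 2 i \sqrt{22}}$)
$\frac{46282 - 18216}{-14010 + M{\left(V{\left(h,13 \right)} \right)}} = \frac{46282 - 18216}{-14010 + \frac{1}{7 + 2 i \sqrt{22}}} = \frac{28066}{-14010 + \frac{1}{7 + 2 i \sqrt{22}}}$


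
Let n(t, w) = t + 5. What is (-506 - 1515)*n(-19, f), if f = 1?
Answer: 28294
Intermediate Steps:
n(t, w) = 5 + t
(-506 - 1515)*n(-19, f) = (-506 - 1515)*(5 - 19) = -2021*(-14) = 28294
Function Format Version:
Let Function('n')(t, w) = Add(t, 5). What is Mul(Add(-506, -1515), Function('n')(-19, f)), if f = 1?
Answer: 28294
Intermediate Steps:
Function('n')(t, w) = Add(5, t)
Mul(Add(-506, -1515), Function('n')(-19, f)) = Mul(Add(-506, -1515), Add(5, -19)) = Mul(-2021, -14) = 28294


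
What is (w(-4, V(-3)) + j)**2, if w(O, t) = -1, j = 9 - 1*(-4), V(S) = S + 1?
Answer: 144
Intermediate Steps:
V(S) = 1 + S
j = 13 (j = 9 + 4 = 13)
(w(-4, V(-3)) + j)**2 = (-1 + 13)**2 = 12**2 = 144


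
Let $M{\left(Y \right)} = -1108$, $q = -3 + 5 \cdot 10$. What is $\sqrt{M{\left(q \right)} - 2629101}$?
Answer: $i \sqrt{2630209} \approx 1621.8 i$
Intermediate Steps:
$q = 47$ ($q = -3 + 50 = 47$)
$\sqrt{M{\left(q \right)} - 2629101} = \sqrt{-1108 - 2629101} = \sqrt{-2630209} = i \sqrt{2630209}$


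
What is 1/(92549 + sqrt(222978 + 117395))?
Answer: 92549/8564977028 - 11*sqrt(2813)/8564977028 ≈ 1.0737e-5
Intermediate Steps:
1/(92549 + sqrt(222978 + 117395)) = 1/(92549 + sqrt(340373)) = 1/(92549 + 11*sqrt(2813))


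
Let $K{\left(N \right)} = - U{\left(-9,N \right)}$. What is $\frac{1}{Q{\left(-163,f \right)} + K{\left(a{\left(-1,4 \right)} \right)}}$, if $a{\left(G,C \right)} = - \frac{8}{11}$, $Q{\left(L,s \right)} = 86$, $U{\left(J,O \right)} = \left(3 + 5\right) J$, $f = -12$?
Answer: $\frac{1}{158} \approx 0.0063291$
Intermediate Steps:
$U{\left(J,O \right)} = 8 J$
$a{\left(G,C \right)} = - \frac{8}{11}$ ($a{\left(G,C \right)} = \left(-8\right) \frac{1}{11} = - \frac{8}{11}$)
$K{\left(N \right)} = 72$ ($K{\left(N \right)} = - 8 \left(-9\right) = \left(-1\right) \left(-72\right) = 72$)
$\frac{1}{Q{\left(-163,f \right)} + K{\left(a{\left(-1,4 \right)} \right)}} = \frac{1}{86 + 72} = \frac{1}{158}$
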